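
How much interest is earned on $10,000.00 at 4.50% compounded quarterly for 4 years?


Compound interest earned = final amount − principal.
A = P(1 + r/n)^(nt) = $10,000.00 × (1 + 0.045/4)^(4 × 4) = $11,960.15
Interest = A − P = $11,960.15 − $10,000.00 = $1,960.15

Interest = A - P = $1,960.15


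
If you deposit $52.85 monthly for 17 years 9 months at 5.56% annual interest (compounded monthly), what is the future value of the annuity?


Future value of an ordinary annuity: FV = PMT × ((1 + r)^n − 1) / r
Monthly rate r = 0.0556/12 ≈ 0.00463333, n = 213
FV = $52.85 × ((1 + 0.0556/12)^213 − 1) / (0.0556/12)
FV = $52.85 × 361.898511
FV = $19,126.34

FV = PMT × ((1+r)^n - 1)/r = $19,126.34


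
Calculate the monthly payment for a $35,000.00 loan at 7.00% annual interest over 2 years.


Loan payment formula: PMT = PV × r / (1 − (1 + r)^(−n))
Monthly rate r = 0.07/12 ≈ 0.00583333, n = 24 months
Denominator: 1 − (1 + 0.07/12)^(−24) = 0.130288
PMT = $35,000.00 × (0.07/12) / 0.130288
PMT = $1,567.04 per month

PMT = PV × r / (1-(1+r)^(-n)) = $1,567.04/month


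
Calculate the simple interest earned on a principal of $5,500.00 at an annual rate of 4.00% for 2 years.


Simple interest formula: I = P × r × t
I = $5,500.00 × 0.04 × 2
I = $440.00

I = P × r × t = $440.00


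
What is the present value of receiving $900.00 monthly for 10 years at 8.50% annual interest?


Present value of an ordinary annuity: PV = PMT × (1 − (1 + r)^(−n)) / r
Monthly rate r = 0.085/12 ≈ 0.00708333, n = 120
PV = $900.00 × (1 − (1 + 0.085/12)^(−120)) / (0.085/12)
PV = $900.00 × 80.654470
PV = $72,589.02

PV = PMT × (1-(1+r)^(-n))/r = $72,589.02


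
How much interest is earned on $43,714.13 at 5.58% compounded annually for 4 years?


Compound interest earned = final amount − principal.
A = P(1 + r/n)^(nt) = $43,714.13 × (1 + 0.0558/1)^(1 × 4) = $54,318.59
Interest = A − P = $54,318.59 − $43,714.13 = $10,604.46

Interest = A - P = $10,604.46


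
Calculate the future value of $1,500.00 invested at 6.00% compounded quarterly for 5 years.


Compound interest formula: A = P(1 + r/n)^(nt)
A = $1,500.00 × (1 + 0.06/4)^(4 × 5)
Growth factor: (1 + 0.06/4)^20 = 1.346855
A = $1,500.00 × 1.346855
A = $2,020.28

A = P(1 + r/n)^(nt) = $2,020.28


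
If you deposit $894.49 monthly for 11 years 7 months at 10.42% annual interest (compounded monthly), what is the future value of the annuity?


Future value of an ordinary annuity: FV = PMT × ((1 + r)^n − 1) / r
Monthly rate r = 0.1042/12 ≈ 0.00868333, n = 139
FV = $894.49 × ((1 + 0.1042/12)^139 − 1) / (0.1042/12)
FV = $894.49 × 267.870544
FV = $239,607.52

FV = PMT × ((1+r)^n - 1)/r = $239,607.52


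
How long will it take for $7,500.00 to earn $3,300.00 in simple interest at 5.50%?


Rearrange the simple interest formula for t:
I = P × r × t  ⇒  t = I / (P × r)
t = $3,300.00 / ($7,500.00 × 0.055)
t = 8

t = I/(P×r) = 8 years


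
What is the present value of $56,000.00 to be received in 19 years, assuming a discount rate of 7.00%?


Present value formula: PV = FV / (1 + r)^t
PV = $56,000.00 / (1 + 0.07)^19
PV = $56,000.00 / 3.6165275
PV = $15,484.47

PV = FV / (1 + r)^t = $15,484.47


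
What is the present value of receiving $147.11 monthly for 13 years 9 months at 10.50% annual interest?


Present value of an ordinary annuity: PV = PMT × (1 − (1 + r)^(−n)) / r
Monthly rate r = 0.105/12 = 0.00875, n = 165
PV = $147.11 × (1 − (1 + 0.105/12)^(−165)) / (0.105/12)
PV = $147.11 × 87.139669
PV = $12,819.12

PV = PMT × (1-(1+r)^(-n))/r = $12,819.12


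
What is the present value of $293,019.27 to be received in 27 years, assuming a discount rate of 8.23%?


Present value formula: PV = FV / (1 + r)^t
PV = $293,019.27 / (1 + 0.0823)^27
PV = $293,019.27 / 8.460320
PV = $34,634.54

PV = FV / (1 + r)^t = $34,634.54


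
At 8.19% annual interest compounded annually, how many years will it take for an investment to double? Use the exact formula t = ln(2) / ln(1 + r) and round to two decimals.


Doubling condition: (1 + r)^t = 2
Take ln of both sides: t × ln(1 + r) = ln(2)
t = ln(2) / ln(1 + r)
t = 0.693147 / 0.078719
t = 8.81

t = ln(2) / ln(1 + r) = 8.81 years


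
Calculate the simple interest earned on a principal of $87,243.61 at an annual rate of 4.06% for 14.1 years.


Simple interest formula: I = P × r × t
I = $87,243.61 × 0.0406 × 14.1
I = $49,943.48

I = P × r × t = $49,943.48


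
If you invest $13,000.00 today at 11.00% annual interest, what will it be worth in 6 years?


Future value formula: FV = PV × (1 + r)^t
FV = $13,000.00 × (1 + 0.11)^6
FV = $13,000.00 × 1.8704146
FV = $24,315.39

FV = PV × (1 + r)^t = $24,315.39


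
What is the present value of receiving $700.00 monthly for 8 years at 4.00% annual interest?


Present value of an ordinary annuity: PV = PMT × (1 − (1 + r)^(−n)) / r
Monthly rate r = 0.04/12 ≈ 0.00333333, n = 96
PV = $700.00 × (1 − (1 + 0.04/12)^(−96)) / (0.04/12)
PV = $700.00 × 82.039332
PV = $57,427.53

PV = PMT × (1-(1+r)^(-n))/r = $57,427.53


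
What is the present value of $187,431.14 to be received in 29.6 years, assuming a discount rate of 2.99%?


Present value formula: PV = FV / (1 + r)^t
PV = $187,431.14 / (1 + 0.0299)^29.6
PV = $187,431.14 / 2.391849
PV = $78,362.45

PV = FV / (1 + r)^t = $78,362.45


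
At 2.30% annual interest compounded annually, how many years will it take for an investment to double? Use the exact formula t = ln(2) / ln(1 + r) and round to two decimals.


Doubling condition: (1 + r)^t = 2
Take ln of both sides: t × ln(1 + r) = ln(2)
t = ln(2) / ln(1 + r)
t = 0.693147 / 0.022739
t = 30.48

t = ln(2) / ln(1 + r) = 30.48 years


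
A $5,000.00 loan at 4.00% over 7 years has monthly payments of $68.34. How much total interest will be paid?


Total paid over the life of the loan = PMT × n.
Total paid = $68.34 × 84 = $5,740.56
Total interest = total paid − principal = $5,740.56 − $5,000.00 = $740.56

Total interest = (PMT × n) - PV = $740.56


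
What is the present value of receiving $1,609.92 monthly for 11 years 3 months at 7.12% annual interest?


Present value of an ordinary annuity: PV = PMT × (1 − (1 + r)^(−n)) / r
Monthly rate r = 0.0712/12 ≈ 0.00593333, n = 135
PV = $1,609.92 × (1 − (1 + 0.0712/12)^(−135)) / (0.0712/12)
PV = $1,609.92 × 92.706136
PV = $149,249.46

PV = PMT × (1-(1+r)^(-n))/r = $149,249.46


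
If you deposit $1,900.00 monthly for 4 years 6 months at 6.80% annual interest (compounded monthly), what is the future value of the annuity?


Future value of an ordinary annuity: FV = PMT × ((1 + r)^n − 1) / r
Monthly rate r = 0.068/12 ≈ 0.00566667, n = 54
FV = $1,900.00 × ((1 + 0.068/12)^54 − 1) / (0.068/12)
FV = $1,900.00 × 62.966448
FV = $119,636.25

FV = PMT × ((1+r)^n - 1)/r = $119,636.25


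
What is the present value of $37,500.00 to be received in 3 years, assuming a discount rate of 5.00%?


Present value formula: PV = FV / (1 + r)^t
PV = $37,500.00 / (1 + 0.05)^3
PV = $37,500.00 / 1.157625
PV = $32,393.91

PV = FV / (1 + r)^t = $32,393.91


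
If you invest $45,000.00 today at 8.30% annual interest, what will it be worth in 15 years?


Future value formula: FV = PV × (1 + r)^t
FV = $45,000.00 × (1 + 0.083)^15
FV = $45,000.00 × 3.306944
FV = $148,812.48

FV = PV × (1 + r)^t = $148,812.48


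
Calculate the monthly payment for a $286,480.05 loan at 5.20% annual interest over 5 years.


Loan payment formula: PMT = PV × r / (1 − (1 + r)^(−n))
Monthly rate r = 0.052/12 ≈ 0.00433333, n = 60 months
Denominator: 1 − (1 + 0.052/12)^(−60) = 0.2285152
PMT = $286,480.05 × (0.052/12) / 0.2285152
PMT = $5,432.52 per month

PMT = PV × r / (1-(1+r)^(-n)) = $5,432.52/month


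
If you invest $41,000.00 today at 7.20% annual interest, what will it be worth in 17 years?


Future value formula: FV = PV × (1 + r)^t
FV = $41,000.00 × (1 + 0.072)^17
FV = $41,000.00 × 3.260704
FV = $133,688.86

FV = PV × (1 + r)^t = $133,688.86


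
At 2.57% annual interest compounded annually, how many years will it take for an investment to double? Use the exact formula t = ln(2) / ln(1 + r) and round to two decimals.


Doubling condition: (1 + r)^t = 2
Take ln of both sides: t × ln(1 + r) = ln(2)
t = ln(2) / ln(1 + r)
t = 0.693147 / 0.025375
t = 27.32

t = ln(2) / ln(1 + r) = 27.32 years


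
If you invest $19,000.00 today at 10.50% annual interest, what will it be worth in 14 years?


Future value formula: FV = PV × (1 + r)^t
FV = $19,000.00 × (1 + 0.105)^14
FV = $19,000.00 × 4.046429
FV = $76,882.15

FV = PV × (1 + r)^t = $76,882.15


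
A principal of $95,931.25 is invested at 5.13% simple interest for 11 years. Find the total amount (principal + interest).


Total amount formula: A = P(1 + rt) = P + P·r·t
Interest: I = P × r × t = $95,931.25 × 0.0513 × 11 = $54,134.00
A = P + I = $95,931.25 + $54,134.00 = $150,065.25

A = P + I = P(1 + rt) = $150,065.25


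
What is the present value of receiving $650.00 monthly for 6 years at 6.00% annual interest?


Present value of an ordinary annuity: PV = PMT × (1 − (1 + r)^(−n)) / r
Monthly rate r = 0.06/12 = 0.005, n = 72
PV = $650.00 × (1 − (1 + 0.06/12)^(−72)) / (0.06/12)
PV = $650.00 × 60.339514
PV = $39,220.68

PV = PMT × (1-(1+r)^(-n))/r = $39,220.68


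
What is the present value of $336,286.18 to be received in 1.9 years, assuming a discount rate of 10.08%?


Present value formula: PV = FV / (1 + r)^t
PV = $336,286.18 / (1 + 0.1008)^1.9
PV = $336,286.18 / 1.20017893
PV = $280,196.70

PV = FV / (1 + r)^t = $280,196.70


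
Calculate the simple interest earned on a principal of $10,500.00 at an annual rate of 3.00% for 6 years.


Simple interest formula: I = P × r × t
I = $10,500.00 × 0.03 × 6
I = $1,890.00

I = P × r × t = $1,890.00


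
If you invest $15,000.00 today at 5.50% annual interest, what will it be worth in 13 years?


Future value formula: FV = PV × (1 + r)^t
FV = $15,000.00 × (1 + 0.055)^13
FV = $15,000.00 × 2.005774
FV = $30,086.61

FV = PV × (1 + r)^t = $30,086.61


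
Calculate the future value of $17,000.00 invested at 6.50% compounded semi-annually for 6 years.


Compound interest formula: A = P(1 + r/n)^(nt)
A = $17,000.00 × (1 + 0.065/2)^(2 × 6)
Growth factor: (1 + 0.065/2)^12 = 1.467847
A = $17,000.00 × 1.467847
A = $24,953.40

A = P(1 + r/n)^(nt) = $24,953.40


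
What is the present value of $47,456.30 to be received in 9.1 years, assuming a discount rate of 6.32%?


Present value formula: PV = FV / (1 + r)^t
PV = $47,456.30 / (1 + 0.0632)^9.1
PV = $47,456.30 / 1.746611
PV = $27,170.50

PV = FV / (1 + r)^t = $27,170.50


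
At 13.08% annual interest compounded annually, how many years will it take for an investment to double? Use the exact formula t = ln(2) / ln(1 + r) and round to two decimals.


Doubling condition: (1 + r)^t = 2
Take ln of both sides: t × ln(1 + r) = ln(2)
t = ln(2) / ln(1 + r)
t = 0.693147 / 0.122925
t = 5.64

t = ln(2) / ln(1 + r) = 5.64 years


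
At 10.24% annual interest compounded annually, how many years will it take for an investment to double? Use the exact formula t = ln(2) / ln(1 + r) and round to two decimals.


Doubling condition: (1 + r)^t = 2
Take ln of both sides: t × ln(1 + r) = ln(2)
t = ln(2) / ln(1 + r)
t = 0.693147 / 0.097490
t = 7.11

t = ln(2) / ln(1 + r) = 7.11 years


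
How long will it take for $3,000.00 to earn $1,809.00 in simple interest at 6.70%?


Rearrange the simple interest formula for t:
I = P × r × t  ⇒  t = I / (P × r)
t = $1,809.00 / ($3,000.00 × 0.067)
t = 9

t = I/(P×r) = 9 years


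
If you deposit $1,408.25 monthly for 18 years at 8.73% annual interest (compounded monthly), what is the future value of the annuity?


Future value of an ordinary annuity: FV = PMT × ((1 + r)^n − 1) / r
Monthly rate r = 0.0873/12 = 0.007275, n = 216
FV = $1,408.25 × ((1 + 0.0873/12)^216 − 1) / (0.0873/12)
FV = $1,408.25 × 520.4233018
FV = $732,886.11

FV = PMT × ((1+r)^n - 1)/r = $732,886.11


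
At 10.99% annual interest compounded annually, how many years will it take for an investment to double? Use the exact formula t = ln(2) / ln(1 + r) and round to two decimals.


Doubling condition: (1 + r)^t = 2
Take ln of both sides: t × ln(1 + r) = ln(2)
t = ln(2) / ln(1 + r)
t = 0.693147 / 0.104270
t = 6.65

t = ln(2) / ln(1 + r) = 6.65 years


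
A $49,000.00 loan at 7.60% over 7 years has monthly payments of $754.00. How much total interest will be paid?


Total paid over the life of the loan = PMT × n.
Total paid = $754.00 × 84 = $63,336.00
Total interest = total paid − principal = $63,336.00 − $49,000.00 = $14,336.00

Total interest = (PMT × n) - PV = $14,336.00


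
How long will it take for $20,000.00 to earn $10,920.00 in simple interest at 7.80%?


Rearrange the simple interest formula for t:
I = P × r × t  ⇒  t = I / (P × r)
t = $10,920.00 / ($20,000.00 × 0.078)
t = 7

t = I/(P×r) = 7 years


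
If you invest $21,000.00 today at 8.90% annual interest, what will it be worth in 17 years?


Future value formula: FV = PV × (1 + r)^t
FV = $21,000.00 × (1 + 0.089)^17
FV = $21,000.00 × 4.2606313
FV = $89,473.26

FV = PV × (1 + r)^t = $89,473.26


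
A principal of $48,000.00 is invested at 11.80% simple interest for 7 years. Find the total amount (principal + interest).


Total amount formula: A = P(1 + rt) = P + P·r·t
Interest: I = P × r × t = $48,000.00 × 0.118 × 7 = $39,648.00
A = P + I = $48,000.00 + $39,648.00 = $87,648.00

A = P + I = P(1 + rt) = $87,648.00


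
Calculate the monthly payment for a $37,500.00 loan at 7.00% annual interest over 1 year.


Loan payment formula: PMT = PV × r / (1 − (1 + r)^(−n))
Monthly rate r = 0.07/12 ≈ 0.00583333, n = 12 months
Denominator: 1 − (1 + 0.07/12)^(−12) = 0.0674165
PMT = $37,500.00 × (0.07/12) / 0.0674165
PMT = $3,244.75 per month

PMT = PV × r / (1-(1+r)^(-n)) = $3,244.75/month


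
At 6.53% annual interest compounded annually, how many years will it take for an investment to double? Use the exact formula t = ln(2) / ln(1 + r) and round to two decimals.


Doubling condition: (1 + r)^t = 2
Take ln of both sides: t × ln(1 + r) = ln(2)
t = ln(2) / ln(1 + r)
t = 0.693147 / 0.063256
t = 10.96

t = ln(2) / ln(1 + r) = 10.96 years


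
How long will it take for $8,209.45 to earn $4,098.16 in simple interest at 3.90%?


Rearrange the simple interest formula for t:
I = P × r × t  ⇒  t = I / (P × r)
t = $4,098.16 / ($8,209.45 × 0.039)
t = 12.8

t = I/(P×r) = 12.8 years


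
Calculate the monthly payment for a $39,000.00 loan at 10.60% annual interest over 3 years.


Loan payment formula: PMT = PV × r / (1 − (1 + r)^(−n))
Monthly rate r = 0.106/12 ≈ 0.00883333, n = 36 months
Denominator: 1 − (1 + 0.106/12)^(−36) = 0.27138056
PMT = $39,000.00 × (0.106/12) / 0.27138056
PMT = $1,269.44 per month

PMT = PV × r / (1-(1+r)^(-n)) = $1,269.44/month


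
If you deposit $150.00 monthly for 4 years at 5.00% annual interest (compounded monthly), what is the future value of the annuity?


Future value of an ordinary annuity: FV = PMT × ((1 + r)^n − 1) / r
Monthly rate r = 0.05/12 ≈ 0.00416667, n = 48
FV = $150.00 × ((1 + 0.05/12)^48 − 1) / (0.05/12)
FV = $150.00 × 53.014885
FV = $7,952.23

FV = PMT × ((1+r)^n - 1)/r = $7,952.23


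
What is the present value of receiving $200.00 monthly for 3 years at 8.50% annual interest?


Present value of an ordinary annuity: PV = PMT × (1 − (1 + r)^(−n)) / r
Monthly rate r = 0.085/12 ≈ 0.00708333, n = 36
PV = $200.00 × (1 − (1 + 0.085/12)^(−36)) / (0.085/12)
PV = $200.00 × 31.678112
PV = $6,335.62

PV = PMT × (1-(1+r)^(-n))/r = $6,335.62


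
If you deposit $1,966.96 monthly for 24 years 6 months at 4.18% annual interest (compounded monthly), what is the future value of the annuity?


Future value of an ordinary annuity: FV = PMT × ((1 + r)^n − 1) / r
Monthly rate r = 0.0418/12 ≈ 0.00348333, n = 294
FV = $1,966.96 × ((1 + 0.0418/12)^294 − 1) / (0.0418/12)
FV = $1,966.96 × 510.900691
FV = $1,004,921.22

FV = PMT × ((1+r)^n - 1)/r = $1,004,921.22


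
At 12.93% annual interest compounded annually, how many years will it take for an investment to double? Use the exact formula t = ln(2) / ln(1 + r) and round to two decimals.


Doubling condition: (1 + r)^t = 2
Take ln of both sides: t × ln(1 + r) = ln(2)
t = ln(2) / ln(1 + r)
t = 0.693147 / 0.121598
t = 5.70

t = ln(2) / ln(1 + r) = 5.70 years


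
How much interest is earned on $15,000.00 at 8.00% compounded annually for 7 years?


Compound interest earned = final amount − principal.
A = P(1 + r/n)^(nt) = $15,000.00 × (1 + 0.08/1)^(1 × 7) = $25,707.36
Interest = A − P = $25,707.36 − $15,000.00 = $10,707.36

Interest = A - P = $10,707.36


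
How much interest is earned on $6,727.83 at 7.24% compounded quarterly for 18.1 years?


Compound interest earned = final amount − principal.
A = P(1 + r/n)^(nt) = $6,727.83 × (1 + 0.0724/4)^(4 × 18.1) = $24,654.87
Interest = A − P = $24,654.87 − $6,727.83 = $17,927.04

Interest = A - P = $17,927.04


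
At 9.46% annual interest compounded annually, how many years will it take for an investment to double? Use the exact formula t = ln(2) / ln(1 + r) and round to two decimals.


Doubling condition: (1 + r)^t = 2
Take ln of both sides: t × ln(1 + r) = ln(2)
t = ln(2) / ln(1 + r)
t = 0.693147 / 0.090389
t = 7.67

t = ln(2) / ln(1 + r) = 7.67 years


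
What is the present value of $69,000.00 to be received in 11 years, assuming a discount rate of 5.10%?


Present value formula: PV = FV / (1 + r)^t
PV = $69,000.00 / (1 + 0.051)^11
PV = $69,000.00 / 1.7283428
PV = $39,922.64

PV = FV / (1 + r)^t = $39,922.64


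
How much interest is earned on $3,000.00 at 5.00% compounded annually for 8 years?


Compound interest earned = final amount − principal.
A = P(1 + r/n)^(nt) = $3,000.00 × (1 + 0.05/1)^(1 × 8) = $4,432.37
Interest = A − P = $4,432.37 − $3,000.00 = $1,432.37

Interest = A - P = $1,432.37


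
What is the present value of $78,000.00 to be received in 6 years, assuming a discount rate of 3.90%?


Present value formula: PV = FV / (1 + r)^t
PV = $78,000.00 / (1 + 0.039)^6
PV = $78,000.00 / 1.25803663
PV = $62,001.37

PV = FV / (1 + r)^t = $62,001.37


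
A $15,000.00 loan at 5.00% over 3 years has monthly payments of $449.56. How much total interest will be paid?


Total paid over the life of the loan = PMT × n.
Total paid = $449.56 × 36 = $16,184.16
Total interest = total paid − principal = $16,184.16 − $15,000.00 = $1,184.16

Total interest = (PMT × n) - PV = $1,184.16


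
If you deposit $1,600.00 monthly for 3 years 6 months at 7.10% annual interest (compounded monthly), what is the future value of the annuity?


Future value of an ordinary annuity: FV = PMT × ((1 + r)^n − 1) / r
Monthly rate r = 0.071/12 ≈ 0.00591667, n = 42
FV = $1,600.00 × ((1 + 0.071/12)^42 − 1) / (0.071/12)
FV = $1,600.00 × 47.520395
FV = $76,032.63

FV = PMT × ((1+r)^n - 1)/r = $76,032.63


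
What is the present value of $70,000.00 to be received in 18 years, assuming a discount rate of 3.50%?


Present value formula: PV = FV / (1 + r)^t
PV = $70,000.00 / (1 + 0.035)^18
PV = $70,000.00 / 1.857489
PV = $37,685.28

PV = FV / (1 + r)^t = $37,685.28


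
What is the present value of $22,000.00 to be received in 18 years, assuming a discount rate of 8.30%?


Present value formula: PV = FV / (1 + r)^t
PV = $22,000.00 / (1 + 0.083)^18
PV = $22,000.00 / 4.200609
PV = $5,237.34

PV = FV / (1 + r)^t = $5,237.34


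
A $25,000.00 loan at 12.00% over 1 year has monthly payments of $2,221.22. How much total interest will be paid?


Total paid over the life of the loan = PMT × n.
Total paid = $2,221.22 × 12 = $26,654.64
Total interest = total paid − principal = $26,654.64 − $25,000.00 = $1,654.64

Total interest = (PMT × n) - PV = $1,654.64


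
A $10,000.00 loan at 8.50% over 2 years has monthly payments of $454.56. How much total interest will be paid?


Total paid over the life of the loan = PMT × n.
Total paid = $454.56 × 24 = $10,909.44
Total interest = total paid − principal = $10,909.44 − $10,000.00 = $909.44

Total interest = (PMT × n) - PV = $909.44


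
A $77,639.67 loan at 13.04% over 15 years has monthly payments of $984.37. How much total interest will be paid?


Total paid over the life of the loan = PMT × n.
Total paid = $984.37 × 180 = $177,186.60
Total interest = total paid − principal = $177,186.60 − $77,639.67 = $99,546.93

Total interest = (PMT × n) - PV = $99,546.93


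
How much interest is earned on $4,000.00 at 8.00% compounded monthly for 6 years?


Compound interest earned = final amount − principal.
A = P(1 + r/n)^(nt) = $4,000.00 × (1 + 0.08/12)^(12 × 6) = $6,454.01
Interest = A − P = $6,454.01 − $4,000.00 = $2,454.01

Interest = A - P = $2,454.01


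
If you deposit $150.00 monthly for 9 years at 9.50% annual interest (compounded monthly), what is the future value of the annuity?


Future value of an ordinary annuity: FV = PMT × ((1 + r)^n − 1) / r
Monthly rate r = 0.095/12 ≈ 0.00791667, n = 108
FV = $150.00 × ((1 + 0.095/12)^108 − 1) / (0.095/12)
FV = $150.00 × 169.701665
FV = $25,455.25

FV = PMT × ((1+r)^n - 1)/r = $25,455.25


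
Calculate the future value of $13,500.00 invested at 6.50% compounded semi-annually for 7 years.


Compound interest formula: A = P(1 + r/n)^(nt)
A = $13,500.00 × (1 + 0.065/2)^(2 × 7)
Growth factor: (1 + 0.065/2)^14 = 1.5648072
A = $13,500.00 × 1.5648072
A = $21,124.90

A = P(1 + r/n)^(nt) = $21,124.90


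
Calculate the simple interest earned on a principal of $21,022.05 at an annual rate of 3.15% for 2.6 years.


Simple interest formula: I = P × r × t
I = $21,022.05 × 0.0315 × 2.6
I = $1,721.71

I = P × r × t = $1,721.71


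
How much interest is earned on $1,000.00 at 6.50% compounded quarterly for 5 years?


Compound interest earned = final amount − principal.
A = P(1 + r/n)^(nt) = $1,000.00 × (1 + 0.065/4)^(4 × 5) = $1,380.42
Interest = A − P = $1,380.42 − $1,000.00 = $380.42

Interest = A - P = $380.42


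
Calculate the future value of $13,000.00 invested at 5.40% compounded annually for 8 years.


Compound interest formula: A = P(1 + r/n)^(nt)
A = $13,000.00 × (1 + 0.054/1)^(1 × 8)
Growth factor: (1 + 0.054/1)^8 = 1.523088
A = $13,000.00 × 1.523088
A = $19,800.14

A = P(1 + r/n)^(nt) = $19,800.14


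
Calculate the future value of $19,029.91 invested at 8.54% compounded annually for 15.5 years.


Compound interest formula: A = P(1 + r/n)^(nt)
A = $19,029.91 × (1 + 0.0854/1)^(1 × 15.5)
Growth factor: (1 + 0.0854/1)^15.5 = 3.5615756
A = $19,029.91 × 3.5615756
A = $67,776.46

A = P(1 + r/n)^(nt) = $67,776.46


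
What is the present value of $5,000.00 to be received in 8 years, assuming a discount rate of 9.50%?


Present value formula: PV = FV / (1 + r)^t
PV = $5,000.00 / (1 + 0.095)^8
PV = $5,000.00 / 2.066869
PV = $2,419.12

PV = FV / (1 + r)^t = $2,419.12


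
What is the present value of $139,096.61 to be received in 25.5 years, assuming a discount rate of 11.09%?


Present value formula: PV = FV / (1 + r)^t
PV = $139,096.61 / (1 + 0.1109)^25.5
PV = $139,096.61 / 14.612067
PV = $9,519.30

PV = FV / (1 + r)^t = $9,519.30


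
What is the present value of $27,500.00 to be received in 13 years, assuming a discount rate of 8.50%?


Present value formula: PV = FV / (1 + r)^t
PV = $27,500.00 / (1 + 0.085)^13
PV = $27,500.00 / 2.887930
PV = $9,522.39

PV = FV / (1 + r)^t = $9,522.39


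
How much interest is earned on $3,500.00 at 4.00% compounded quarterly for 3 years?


Compound interest earned = final amount − principal.
A = P(1 + r/n)^(nt) = $3,500.00 × (1 + 0.04/4)^(4 × 3) = $3,943.89
Interest = A − P = $3,943.89 − $3,500.00 = $443.89

Interest = A - P = $443.89


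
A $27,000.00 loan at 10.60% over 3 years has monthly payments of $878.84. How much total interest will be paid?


Total paid over the life of the loan = PMT × n.
Total paid = $878.84 × 36 = $31,638.24
Total interest = total paid − principal = $31,638.24 − $27,000.00 = $4,638.24

Total interest = (PMT × n) - PV = $4,638.24


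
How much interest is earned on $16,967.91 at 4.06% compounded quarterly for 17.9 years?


Compound interest earned = final amount − principal.
A = P(1 + r/n)^(nt) = $16,967.91 × (1 + 0.0406/4)^(4 × 17.9) = $34,966.85
Interest = A − P = $34,966.85 − $16,967.91 = $17,998.94

Interest = A - P = $17,998.94


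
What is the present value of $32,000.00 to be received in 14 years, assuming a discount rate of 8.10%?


Present value formula: PV = FV / (1 + r)^t
PV = $32,000.00 / (1 + 0.081)^14
PV = $32,000.00 / 2.975498
PV = $10,754.50

PV = FV / (1 + r)^t = $10,754.50


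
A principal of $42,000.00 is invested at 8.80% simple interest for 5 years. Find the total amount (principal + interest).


Total amount formula: A = P(1 + rt) = P + P·r·t
Interest: I = P × r × t = $42,000.00 × 0.088 × 5 = $18,480.00
A = P + I = $42,000.00 + $18,480.00 = $60,480.00

A = P + I = P(1 + rt) = $60,480.00


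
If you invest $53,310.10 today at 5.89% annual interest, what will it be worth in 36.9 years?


Future value formula: FV = PV × (1 + r)^t
FV = $53,310.10 × (1 + 0.0589)^36.9
FV = $53,310.10 × 8.2631872
FV = $440,511.34

FV = PV × (1 + r)^t = $440,511.34


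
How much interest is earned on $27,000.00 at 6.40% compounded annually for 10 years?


Compound interest earned = final amount − principal.
A = P(1 + r/n)^(nt) = $27,000.00 × (1 + 0.064/1)^(1 × 10) = $50,208.82
Interest = A − P = $50,208.82 − $27,000.00 = $23,208.82

Interest = A - P = $23,208.82


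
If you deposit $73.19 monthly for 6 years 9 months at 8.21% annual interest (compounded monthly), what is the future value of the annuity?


Future value of an ordinary annuity: FV = PMT × ((1 + r)^n − 1) / r
Monthly rate r = 0.0821/12 ≈ 0.00684167, n = 81
FV = $73.19 × ((1 + 0.0821/12)^81 − 1) / (0.0821/12)
FV = $73.19 × 107.754885
FV = $7,886.58

FV = PMT × ((1+r)^n - 1)/r = $7,886.58


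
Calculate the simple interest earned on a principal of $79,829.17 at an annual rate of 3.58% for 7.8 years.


Simple interest formula: I = P × r × t
I = $79,829.17 × 0.0358 × 7.8
I = $22,291.50

I = P × r × t = $22,291.50


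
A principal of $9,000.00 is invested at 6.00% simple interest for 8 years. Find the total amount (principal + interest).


Total amount formula: A = P(1 + rt) = P + P·r·t
Interest: I = P × r × t = $9,000.00 × 0.06 × 8 = $4,320.00
A = P + I = $9,000.00 + $4,320.00 = $13,320.00

A = P + I = P(1 + rt) = $13,320.00


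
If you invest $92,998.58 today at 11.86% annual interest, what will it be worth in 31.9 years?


Future value formula: FV = PV × (1 + r)^t
FV = $92,998.58 × (1 + 0.1186)^31.9
FV = $92,998.58 × 35.7047995
FV = $3,320,495.65

FV = PV × (1 + r)^t = $3,320,495.65


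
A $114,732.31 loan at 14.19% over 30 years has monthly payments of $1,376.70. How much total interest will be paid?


Total paid over the life of the loan = PMT × n.
Total paid = $1,376.70 × 360 = $495,612.00
Total interest = total paid − principal = $495,612.00 − $114,732.31 = $380,879.69

Total interest = (PMT × n) - PV = $380,879.69


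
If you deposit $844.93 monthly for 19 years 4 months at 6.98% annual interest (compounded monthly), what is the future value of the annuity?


Future value of an ordinary annuity: FV = PMT × ((1 + r)^n − 1) / r
Monthly rate r = 0.0698/12 ≈ 0.00581667, n = 232
FV = $844.93 × ((1 + 0.0698/12)^232 − 1) / (0.0698/12)
FV = $844.93 × 488.308104
FV = $412,586.17

FV = PMT × ((1+r)^n - 1)/r = $412,586.17


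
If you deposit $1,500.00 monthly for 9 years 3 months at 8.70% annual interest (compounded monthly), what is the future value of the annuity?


Future value of an ordinary annuity: FV = PMT × ((1 + r)^n − 1) / r
Monthly rate r = 0.087/12 = 0.00725, n = 111
FV = $1,500.00 × ((1 + 0.087/12)^111 − 1) / (0.087/12)
FV = $1,500.00 × 169.607568
FV = $254,411.35

FV = PMT × ((1+r)^n - 1)/r = $254,411.35


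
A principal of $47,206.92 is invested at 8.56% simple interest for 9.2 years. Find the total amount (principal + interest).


Total amount formula: A = P(1 + rt) = P + P·r·t
Interest: I = P × r × t = $47,206.92 × 0.0856 × 9.2 = $37,176.39
A = P + I = $47,206.92 + $37,176.39 = $84,383.31

A = P + I = P(1 + rt) = $84,383.31


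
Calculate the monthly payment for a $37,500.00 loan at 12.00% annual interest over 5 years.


Loan payment formula: PMT = PV × r / (1 − (1 + r)^(−n))
Monthly rate r = 0.12/12 = 0.01, n = 60 months
Denominator: 1 − (1 + 0.12/12)^(−60) = 0.449550
PMT = $37,500.00 × (0.12/12) / 0.449550
PMT = $834.17 per month

PMT = PV × r / (1-(1+r)^(-n)) = $834.17/month


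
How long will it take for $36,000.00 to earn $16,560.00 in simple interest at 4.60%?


Rearrange the simple interest formula for t:
I = P × r × t  ⇒  t = I / (P × r)
t = $16,560.00 / ($36,000.00 × 0.046)
t = 10

t = I/(P×r) = 10 years


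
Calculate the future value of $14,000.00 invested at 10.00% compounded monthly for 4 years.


Compound interest formula: A = P(1 + r/n)^(nt)
A = $14,000.00 × (1 + 0.1/12)^(12 × 4)
Growth factor: (1 + 0.1/12)^48 = 1.489354
A = $14,000.00 × 1.489354
A = $20,850.96

A = P(1 + r/n)^(nt) = $20,850.96


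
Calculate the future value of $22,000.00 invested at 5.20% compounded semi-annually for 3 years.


Compound interest formula: A = P(1 + r/n)^(nt)
A = $22,000.00 × (1 + 0.052/2)^(2 × 3)
Growth factor: (1 + 0.052/2)^6 = 1.16649845
A = $22,000.00 × 1.16649845
A = $25,662.97

A = P(1 + r/n)^(nt) = $25,662.97


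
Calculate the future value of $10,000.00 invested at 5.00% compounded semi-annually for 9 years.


Compound interest formula: A = P(1 + r/n)^(nt)
A = $10,000.00 × (1 + 0.05/2)^(2 × 9)
Growth factor: (1 + 0.05/2)^18 = 1.559659
A = $10,000.00 × 1.559659
A = $15,596.59

A = P(1 + r/n)^(nt) = $15,596.59


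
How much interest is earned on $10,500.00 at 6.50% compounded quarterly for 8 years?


Compound interest earned = final amount − principal.
A = P(1 + r/n)^(nt) = $10,500.00 × (1 + 0.065/4)^(4 × 8) = $17,587.62
Interest = A − P = $17,587.62 − $10,500.00 = $7,087.62

Interest = A - P = $7,087.62


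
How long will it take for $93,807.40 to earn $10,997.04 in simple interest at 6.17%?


Rearrange the simple interest formula for t:
I = P × r × t  ⇒  t = I / (P × r)
t = $10,997.04 / ($93,807.40 × 0.0617)
t = 1.9

t = I/(P×r) = 1.9 years


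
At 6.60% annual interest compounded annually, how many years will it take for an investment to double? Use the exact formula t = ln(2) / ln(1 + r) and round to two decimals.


Doubling condition: (1 + r)^t = 2
Take ln of both sides: t × ln(1 + r) = ln(2)
t = ln(2) / ln(1 + r)
t = 0.693147 / 0.063913
t = 10.85

t = ln(2) / ln(1 + r) = 10.85 years


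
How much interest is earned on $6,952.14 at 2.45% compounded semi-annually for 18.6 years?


Compound interest earned = final amount − principal.
A = P(1 + r/n)^(nt) = $6,952.14 × (1 + 0.0245/2)^(2 × 18.6) = $10,935.13
Interest = A − P = $10,935.13 − $6,952.14 = $3,982.99

Interest = A - P = $3,982.99


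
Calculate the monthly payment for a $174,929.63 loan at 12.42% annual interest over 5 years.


Loan payment formula: PMT = PV × r / (1 − (1 + r)^(−n))
Monthly rate r = 0.1242/12 = 0.01035, n = 60 months
Denominator: 1 − (1 + 0.1242/12)^(−60) = 0.460875
PMT = $174,929.63 × (0.1242/12) / 0.460875
PMT = $3,928.44 per month

PMT = PV × r / (1-(1+r)^(-n)) = $3,928.44/month


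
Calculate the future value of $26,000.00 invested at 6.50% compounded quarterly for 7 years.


Compound interest formula: A = P(1 + r/n)^(nt)
A = $26,000.00 × (1 + 0.065/4)^(4 × 7)
Growth factor: (1 + 0.065/4)^28 = 1.5704194
A = $26,000.00 × 1.5704194
A = $40,830.90

A = P(1 + r/n)^(nt) = $40,830.90


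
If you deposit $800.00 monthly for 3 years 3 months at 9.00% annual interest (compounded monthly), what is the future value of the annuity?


Future value of an ordinary annuity: FV = PMT × ((1 + r)^n − 1) / r
Monthly rate r = 0.09/12 = 0.0075, n = 39
FV = $800.00 × ((1 + 0.09/12)^39 − 1) / (0.09/12)
FV = $800.00 × 45.108170
FV = $36,086.54

FV = PMT × ((1+r)^n - 1)/r = $36,086.54


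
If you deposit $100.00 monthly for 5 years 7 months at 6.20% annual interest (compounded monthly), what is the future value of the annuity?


Future value of an ordinary annuity: FV = PMT × ((1 + r)^n − 1) / r
Monthly rate r = 0.062/12 ≈ 0.00516667, n = 67
FV = $100.00 × ((1 + 0.062/12)^67 − 1) / (0.062/12)
FV = $100.00 × 79.815278
FV = $7,981.53

FV = PMT × ((1+r)^n - 1)/r = $7,981.53


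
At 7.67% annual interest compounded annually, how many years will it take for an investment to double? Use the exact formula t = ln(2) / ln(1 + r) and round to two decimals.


Doubling condition: (1 + r)^t = 2
Take ln of both sides: t × ln(1 + r) = ln(2)
t = ln(2) / ln(1 + r)
t = 0.693147 / 0.073901
t = 9.38

t = ln(2) / ln(1 + r) = 9.38 years


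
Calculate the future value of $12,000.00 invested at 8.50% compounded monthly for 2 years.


Compound interest formula: A = P(1 + r/n)^(nt)
A = $12,000.00 × (1 + 0.085/12)^(12 × 2)
Growth factor: (1 + 0.085/12)^24 = 1.184595
A = $12,000.00 × 1.184595
A = $14,215.14

A = P(1 + r/n)^(nt) = $14,215.14


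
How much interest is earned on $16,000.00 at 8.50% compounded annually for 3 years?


Compound interest earned = final amount − principal.
A = P(1 + r/n)^(nt) = $16,000.00 × (1 + 0.085/1)^(1 × 3) = $20,436.63
Interest = A − P = $20,436.63 − $16,000.00 = $4,436.63

Interest = A - P = $4,436.63


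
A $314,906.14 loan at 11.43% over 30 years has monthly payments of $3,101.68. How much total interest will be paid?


Total paid over the life of the loan = PMT × n.
Total paid = $3,101.68 × 360 = $1,116,604.80
Total interest = total paid − principal = $1,116,604.80 − $314,906.14 = $801,698.66

Total interest = (PMT × n) - PV = $801,698.66


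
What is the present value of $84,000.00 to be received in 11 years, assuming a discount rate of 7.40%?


Present value formula: PV = FV / (1 + r)^t
PV = $84,000.00 / (1 + 0.074)^11
PV = $84,000.00 / 2.1930427
PV = $38,302.95

PV = FV / (1 + r)^t = $38,302.95


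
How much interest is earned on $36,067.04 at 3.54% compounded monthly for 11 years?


Compound interest earned = final amount − principal.
A = P(1 + r/n)^(nt) = $36,067.04 × (1 + 0.0354/12)^(12 × 11) = $53,207.86
Interest = A − P = $53,207.86 − $36,067.04 = $17,140.82

Interest = A - P = $17,140.82


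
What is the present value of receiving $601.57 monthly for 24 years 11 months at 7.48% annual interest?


Present value of an ordinary annuity: PV = PMT × (1 − (1 + r)^(−n)) / r
Monthly rate r = 0.0748/12 ≈ 0.00623333, n = 299
PV = $601.57 × (1 − (1 + 0.0748/12)^(−299)) / (0.0748/12)
PV = $601.57 × 135.403139
PV = $81,454.47

PV = PMT × (1-(1+r)^(-n))/r = $81,454.47


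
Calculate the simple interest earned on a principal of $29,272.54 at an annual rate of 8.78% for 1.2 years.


Simple interest formula: I = P × r × t
I = $29,272.54 × 0.0878 × 1.2
I = $3,084.15

I = P × r × t = $3,084.15


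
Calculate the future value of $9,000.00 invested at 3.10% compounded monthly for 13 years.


Compound interest formula: A = P(1 + r/n)^(nt)
A = $9,000.00 × (1 + 0.031/12)^(12 × 13)
Growth factor: (1 + 0.031/12)^156 = 1.495530
A = $9,000.00 × 1.495530
A = $13,459.77

A = P(1 + r/n)^(nt) = $13,459.77


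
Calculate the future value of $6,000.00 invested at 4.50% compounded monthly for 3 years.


Compound interest formula: A = P(1 + r/n)^(nt)
A = $6,000.00 × (1 + 0.045/12)^(12 × 3)
Growth factor: (1 + 0.045/12)^36 = 1.144248
A = $6,000.00 × 1.144248
A = $6,865.49

A = P(1 + r/n)^(nt) = $6,865.49


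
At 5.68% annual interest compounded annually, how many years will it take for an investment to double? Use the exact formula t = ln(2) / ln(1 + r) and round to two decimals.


Doubling condition: (1 + r)^t = 2
Take ln of both sides: t × ln(1 + r) = ln(2)
t = ln(2) / ln(1 + r)
t = 0.693147 / 0.055245
t = 12.55

t = ln(2) / ln(1 + r) = 12.55 years


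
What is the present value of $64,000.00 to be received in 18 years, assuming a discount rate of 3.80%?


Present value formula: PV = FV / (1 + r)^t
PV = $64,000.00 / (1 + 0.038)^18
PV = $64,000.00 / 1.956827
PV = $32,706.01

PV = FV / (1 + r)^t = $32,706.01


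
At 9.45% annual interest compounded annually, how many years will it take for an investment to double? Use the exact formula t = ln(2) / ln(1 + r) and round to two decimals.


Doubling condition: (1 + r)^t = 2
Take ln of both sides: t × ln(1 + r) = ln(2)
t = ln(2) / ln(1 + r)
t = 0.693147 / 0.090298
t = 7.68

t = ln(2) / ln(1 + r) = 7.68 years


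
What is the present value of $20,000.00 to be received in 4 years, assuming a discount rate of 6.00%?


Present value formula: PV = FV / (1 + r)^t
PV = $20,000.00 / (1 + 0.06)^4
PV = $20,000.00 / 1.262477
PV = $15,841.87

PV = FV / (1 + r)^t = $15,841.87


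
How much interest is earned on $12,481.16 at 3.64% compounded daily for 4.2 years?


Compound interest earned = final amount − principal.
A = P(1 + r/n)^(nt) = $12,481.16 × (1 + 0.0364/365)^(365 × 4.2) = $14,542.75
Interest = A − P = $14,542.75 − $12,481.16 = $2,061.59

Interest = A - P = $2,061.59


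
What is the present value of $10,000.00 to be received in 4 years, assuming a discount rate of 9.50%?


Present value formula: PV = FV / (1 + r)^t
PV = $10,000.00 / (1 + 0.095)^4
PV = $10,000.00 / 1.437661
PV = $6,955.74

PV = FV / (1 + r)^t = $6,955.74


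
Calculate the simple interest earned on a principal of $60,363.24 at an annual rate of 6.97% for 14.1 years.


Simple interest formula: I = P × r × t
I = $60,363.24 × 0.0697 × 14.1
I = $59,323.18

I = P × r × t = $59,323.18


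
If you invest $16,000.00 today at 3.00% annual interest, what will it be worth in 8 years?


Future value formula: FV = PV × (1 + r)^t
FV = $16,000.00 × (1 + 0.03)^8
FV = $16,000.00 × 1.266770
FV = $20,268.32

FV = PV × (1 + r)^t = $20,268.32


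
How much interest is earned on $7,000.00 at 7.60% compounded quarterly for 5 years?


Compound interest earned = final amount − principal.
A = P(1 + r/n)^(nt) = $7,000.00 × (1 + 0.076/4)^(4 × 5) = $10,199.57
Interest = A − P = $10,199.57 − $7,000.00 = $3,199.57

Interest = A - P = $3,199.57


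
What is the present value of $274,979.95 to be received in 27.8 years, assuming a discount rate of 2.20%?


Present value formula: PV = FV / (1 + r)^t
PV = $274,979.95 / (1 + 0.022)^27.8
PV = $274,979.95 / 1.8311963
PV = $150,164.10

PV = FV / (1 + r)^t = $150,164.10


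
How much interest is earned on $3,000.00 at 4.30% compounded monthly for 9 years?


Compound interest earned = final amount − principal.
A = P(1 + r/n)^(nt) = $3,000.00 × (1 + 0.043/12)^(12 × 9) = $4,414.61
Interest = A − P = $4,414.61 − $3,000.00 = $1,414.61

Interest = A - P = $1,414.61


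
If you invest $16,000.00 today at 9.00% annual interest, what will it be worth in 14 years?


Future value formula: FV = PV × (1 + r)^t
FV = $16,000.00 × (1 + 0.09)^14
FV = $16,000.00 × 3.341727
FV = $53,467.63

FV = PV × (1 + r)^t = $53,467.63


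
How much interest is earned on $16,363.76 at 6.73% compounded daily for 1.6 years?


Compound interest earned = final amount − principal.
A = P(1 + r/n)^(nt) = $16,363.76 × (1 + 0.0673/365)^(365 × 1.6) = $18,224.00
Interest = A − P = $18,224.00 − $16,363.76 = $1,860.24

Interest = A - P = $1,860.24
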